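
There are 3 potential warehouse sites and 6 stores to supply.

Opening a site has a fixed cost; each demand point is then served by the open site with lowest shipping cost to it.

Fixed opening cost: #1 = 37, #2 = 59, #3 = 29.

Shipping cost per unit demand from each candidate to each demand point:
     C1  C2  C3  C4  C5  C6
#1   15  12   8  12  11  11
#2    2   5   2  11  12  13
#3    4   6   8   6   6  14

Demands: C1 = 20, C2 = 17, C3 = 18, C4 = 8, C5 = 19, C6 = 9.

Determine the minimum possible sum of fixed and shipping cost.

Open {#2, #3}: assign each demand point to its cheapest open site.
  C1→#2 20×2=40, C2→#2 17×5=85, C3→#2 18×2=36, C4→#3 8×6=48, C5→#3 19×6=114, C6→#2 9×13=117
  shipping cost 440, fixed 88 → total 528.
Compare {#1, #2, #3}: shipping cost 422 + fixed 125 = 547.
Compare {#3}: shipping cost 614 + fixed 29 = 643.
Compare {#2}: shipping cost 594 + fixed 59 = 653.
All other subsets cost ≥ 547. Minimum total cost: 528.

528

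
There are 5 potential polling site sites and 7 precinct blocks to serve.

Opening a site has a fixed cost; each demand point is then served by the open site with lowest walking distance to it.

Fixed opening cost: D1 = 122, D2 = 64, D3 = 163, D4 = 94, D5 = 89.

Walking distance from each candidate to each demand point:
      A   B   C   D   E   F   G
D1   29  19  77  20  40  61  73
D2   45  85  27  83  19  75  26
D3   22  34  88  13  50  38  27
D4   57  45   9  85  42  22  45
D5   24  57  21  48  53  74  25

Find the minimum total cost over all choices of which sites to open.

387

Open {D1, D2}: assign each demand point to its cheapest open site.
  A→D1 29, B→D1 19, C→D2 27, D→D1 20, E→D2 19, F→D1 61, G→D2 26
  walking distance 201, fixed 186 → total 387.
Compare {D5}: walking distance 302 + fixed 89 = 391.
Compare {D4, D5}: walking distance 215 + fixed 183 = 398.
Compare {D4}: walking distance 305 + fixed 94 = 399.
All other subsets cost ≥ 391. Minimum total cost: 387.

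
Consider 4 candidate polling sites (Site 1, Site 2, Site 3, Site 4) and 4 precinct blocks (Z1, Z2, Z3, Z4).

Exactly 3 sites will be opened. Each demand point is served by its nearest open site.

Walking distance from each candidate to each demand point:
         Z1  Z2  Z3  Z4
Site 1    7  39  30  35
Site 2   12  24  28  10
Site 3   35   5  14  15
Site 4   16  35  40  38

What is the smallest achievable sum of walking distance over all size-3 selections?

Open {Site 1, Site 2, Site 3}.
  Z1→Site 1 7, Z2→Site 3 5, Z3→Site 3 14, Z4→Site 2 10  ⇒ total 36.
Compare {Site 1, Site 3, Site 4}: total 41.
Compare {Site 2, Site 3, Site 4}: total 41.
No size-3 selection does better; minimum is 36.

36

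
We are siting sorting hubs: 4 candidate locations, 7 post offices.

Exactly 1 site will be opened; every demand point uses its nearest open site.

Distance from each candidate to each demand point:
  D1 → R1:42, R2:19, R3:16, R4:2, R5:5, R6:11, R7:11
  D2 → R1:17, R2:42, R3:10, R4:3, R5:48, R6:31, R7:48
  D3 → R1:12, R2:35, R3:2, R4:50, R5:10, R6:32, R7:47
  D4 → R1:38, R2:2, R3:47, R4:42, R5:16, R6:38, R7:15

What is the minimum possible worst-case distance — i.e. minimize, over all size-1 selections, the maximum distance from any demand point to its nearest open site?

42

Open {D1}.
  Farthest demand point is R1 at distance 42 (to D1); all others are ≤ 42.
With {D4} the worst case is 47.
With {D2} the worst case is 48.
No size-1 selection achieves below 42.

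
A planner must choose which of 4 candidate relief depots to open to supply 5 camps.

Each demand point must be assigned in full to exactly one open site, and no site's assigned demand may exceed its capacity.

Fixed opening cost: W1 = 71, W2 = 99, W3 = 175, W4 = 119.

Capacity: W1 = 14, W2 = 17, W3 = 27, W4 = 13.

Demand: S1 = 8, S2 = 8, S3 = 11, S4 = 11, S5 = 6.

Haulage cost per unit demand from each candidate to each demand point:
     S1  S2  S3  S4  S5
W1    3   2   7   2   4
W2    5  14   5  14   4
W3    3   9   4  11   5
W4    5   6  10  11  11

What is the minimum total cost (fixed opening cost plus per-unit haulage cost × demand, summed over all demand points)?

531

Open {W1, W2, W3}; cheapest assignment that respects the capacities:
  W1 (cap 14, load 11): S4 — cost 11×2 = 22
  W2 (cap 17, load 6): S5 — cost 6×4 = 24
  W3 (cap 27, load 27): S1, S2, S3 — cost 8×3 + 8×9 + 11×4 = 140
  Shipping 186, fixed 345 → total 531.
  Any other capacity-feasible assignment to {W1, W2, W3} ships for at least 186.
Compare {W1, W3, W4}: its best feasible assignment gives total 533.
Compare {W2, W3}: its best feasible assignment gives total 570.
Every other set of open sites that can feasibly serve all demand totals ≥ 533 even under its best assignment. Minimum: 531.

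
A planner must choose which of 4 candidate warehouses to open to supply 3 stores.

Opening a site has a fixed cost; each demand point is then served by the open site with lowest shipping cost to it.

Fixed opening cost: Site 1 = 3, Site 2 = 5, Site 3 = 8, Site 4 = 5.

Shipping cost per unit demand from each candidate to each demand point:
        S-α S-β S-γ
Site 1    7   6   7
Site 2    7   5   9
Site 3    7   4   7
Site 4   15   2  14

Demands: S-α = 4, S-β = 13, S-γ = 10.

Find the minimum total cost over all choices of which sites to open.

Open {Site 1, Site 4}: assign each demand point to its cheapest open site.
  S-α→Site 1 4×7=28, S-β→Site 4 13×2=26, S-γ→Site 1 10×7=70
  shipping cost 124, fixed 8 → total 132.
Compare {Site 3, Site 4}: shipping cost 124 + fixed 13 = 137.
Compare {Site 1, Site 2, Site 4}: shipping cost 124 + fixed 13 = 137.
Compare {Site 1, Site 3, Site 4}: shipping cost 124 + fixed 16 = 140.
All other subsets cost ≥ 137. Minimum total cost: 132.

132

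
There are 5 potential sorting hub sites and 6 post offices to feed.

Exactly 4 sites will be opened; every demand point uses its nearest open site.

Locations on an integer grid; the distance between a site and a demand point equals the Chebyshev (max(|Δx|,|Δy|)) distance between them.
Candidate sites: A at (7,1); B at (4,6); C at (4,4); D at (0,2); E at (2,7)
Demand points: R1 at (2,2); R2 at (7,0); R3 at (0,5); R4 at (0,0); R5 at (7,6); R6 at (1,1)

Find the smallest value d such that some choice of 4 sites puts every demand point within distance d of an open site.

3

Open {A, B, C, D}.
  Farthest demand point is R3 at distance 3 (to D); all others are ≤ 3.
With {A, B, D, E} the worst case is 3.
With {A, C, D, E} the worst case is 3.
No size-4 selection achieves below 3.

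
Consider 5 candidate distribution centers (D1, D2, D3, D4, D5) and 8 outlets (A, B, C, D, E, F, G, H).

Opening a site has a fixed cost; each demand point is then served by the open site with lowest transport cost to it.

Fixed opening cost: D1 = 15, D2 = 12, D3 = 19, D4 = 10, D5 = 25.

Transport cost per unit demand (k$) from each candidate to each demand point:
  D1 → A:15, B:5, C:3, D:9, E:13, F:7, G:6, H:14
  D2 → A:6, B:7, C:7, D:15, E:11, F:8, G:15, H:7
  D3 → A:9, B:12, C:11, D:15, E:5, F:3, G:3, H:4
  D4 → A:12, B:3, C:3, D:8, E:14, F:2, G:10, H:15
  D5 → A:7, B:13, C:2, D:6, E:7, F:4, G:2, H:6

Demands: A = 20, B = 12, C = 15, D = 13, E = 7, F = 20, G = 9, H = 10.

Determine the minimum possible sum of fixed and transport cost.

Open {D2, D3, D4, D5}: assign each demand point to its cheapest open site.
  A→D2 20×6=120, B→D4 12×3=36, C→D5 15×2=30, D→D5 13×6=78, E→D3 7×5=35, F→D4 20×2=40, G→D5 9×2=18, H→D3 10×4=40
  transport cost 397, fixed 66 → total 463.
Compare {D3, D4, D5}: transport cost 417 + fixed 54 = 471.
Compare {D2, D4, D5}: transport cost 431 + fixed 47 = 478.
Compare {D1, D2, D3, D4, D5}: transport cost 397 + fixed 81 = 478.
All other subsets cost ≥ 471. Minimum total cost: 463.

463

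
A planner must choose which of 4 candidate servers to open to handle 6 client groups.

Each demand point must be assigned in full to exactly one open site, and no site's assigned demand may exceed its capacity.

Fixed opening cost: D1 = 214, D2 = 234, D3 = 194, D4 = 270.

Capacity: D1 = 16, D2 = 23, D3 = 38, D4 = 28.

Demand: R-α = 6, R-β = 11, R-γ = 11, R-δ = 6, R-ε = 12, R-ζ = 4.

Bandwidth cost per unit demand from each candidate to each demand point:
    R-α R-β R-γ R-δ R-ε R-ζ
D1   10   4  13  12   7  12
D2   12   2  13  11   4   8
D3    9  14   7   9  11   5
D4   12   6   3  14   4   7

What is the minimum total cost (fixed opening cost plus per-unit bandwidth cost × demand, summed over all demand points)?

Open {D2, D3}; cheapest assignment that respects the capacities:
  D2 (cap 23, load 23): R-β, R-ε — cost 11×2 + 12×4 = 70
  D3 (cap 38, load 27): R-α, R-γ, R-δ, R-ζ — cost 6×9 + 11×7 + 6×9 + 4×5 = 205
  Shipping 275, fixed 428 → total 703.
  Any other capacity-feasible assignment to {D2, D3} ships for at least 275.
Compare {D2, D4}: its best feasible assignment gives total 773.
Compare {D3, D4}: its best feasible assignment gives total 783.
Every other set of open sites that can feasibly serve all demand totals ≥ 773 even under its best assignment. Minimum: 703.

703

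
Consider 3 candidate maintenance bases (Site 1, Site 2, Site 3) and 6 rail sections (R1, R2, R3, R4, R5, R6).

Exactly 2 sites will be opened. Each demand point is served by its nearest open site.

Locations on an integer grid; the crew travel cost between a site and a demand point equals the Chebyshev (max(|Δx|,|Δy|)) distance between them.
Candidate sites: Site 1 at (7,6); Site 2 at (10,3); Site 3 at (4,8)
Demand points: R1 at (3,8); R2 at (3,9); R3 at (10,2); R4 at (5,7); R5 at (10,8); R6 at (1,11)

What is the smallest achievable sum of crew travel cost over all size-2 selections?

12

Open {Site 2, Site 3}.
  R1→Site 3 1, R2→Site 3 1, R3→Site 2 1, R4→Site 3 1, R5→Site 2 5, R6→Site 3 3  ⇒ total 12.
Compare {Site 1, Site 3}: total 13.
Compare {Site 1, Site 2}: total 20.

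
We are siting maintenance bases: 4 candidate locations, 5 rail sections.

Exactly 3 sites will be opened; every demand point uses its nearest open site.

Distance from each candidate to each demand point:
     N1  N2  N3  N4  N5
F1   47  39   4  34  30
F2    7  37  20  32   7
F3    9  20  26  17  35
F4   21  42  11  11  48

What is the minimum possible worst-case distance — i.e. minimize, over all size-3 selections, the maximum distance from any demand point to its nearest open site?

Open {F1, F2, F3}.
  Farthest demand point is N2 at distance 20 (to F3); all others are ≤ 20.
With {F2, F3, F4} the worst case is 20.
With {F1, F3, F4} the worst case is 30.
No size-3 selection achieves below 20.

20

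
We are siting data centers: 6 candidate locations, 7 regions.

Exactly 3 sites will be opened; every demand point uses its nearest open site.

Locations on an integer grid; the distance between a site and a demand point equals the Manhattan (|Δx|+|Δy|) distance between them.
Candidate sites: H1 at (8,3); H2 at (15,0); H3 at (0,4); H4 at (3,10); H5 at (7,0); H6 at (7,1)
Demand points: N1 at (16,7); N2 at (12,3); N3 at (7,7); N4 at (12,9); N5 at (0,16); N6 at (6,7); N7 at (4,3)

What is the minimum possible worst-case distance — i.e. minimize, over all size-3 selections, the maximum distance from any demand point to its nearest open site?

Open {H1, H2, H4}.
  Farthest demand point is N4 at distance 10 (to H1); all others are ≤ 10.
With {H2, H3, H4} the worst case is 10.
With {H2, H4, H5} the worst case is 10.
No size-3 selection achieves below 10.

10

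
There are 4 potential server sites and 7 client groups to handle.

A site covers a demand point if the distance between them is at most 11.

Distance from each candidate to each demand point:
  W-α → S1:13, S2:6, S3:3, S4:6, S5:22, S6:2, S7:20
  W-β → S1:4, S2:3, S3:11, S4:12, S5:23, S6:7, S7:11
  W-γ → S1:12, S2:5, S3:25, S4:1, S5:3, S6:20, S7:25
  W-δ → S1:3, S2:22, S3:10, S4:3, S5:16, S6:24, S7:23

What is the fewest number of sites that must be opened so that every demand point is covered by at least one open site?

Coverage sets (demand points within 11 of each site):
  W-α: {S2, S3, S4, S6}
  W-β: {S1, S2, S3, S6, S7}
  W-γ: {S2, S4, S5}
  W-δ: {S1, S3, S4}
No single site covers all 7 demand points.
But {W-β, W-γ} covers everything, so the minimum is 2.

2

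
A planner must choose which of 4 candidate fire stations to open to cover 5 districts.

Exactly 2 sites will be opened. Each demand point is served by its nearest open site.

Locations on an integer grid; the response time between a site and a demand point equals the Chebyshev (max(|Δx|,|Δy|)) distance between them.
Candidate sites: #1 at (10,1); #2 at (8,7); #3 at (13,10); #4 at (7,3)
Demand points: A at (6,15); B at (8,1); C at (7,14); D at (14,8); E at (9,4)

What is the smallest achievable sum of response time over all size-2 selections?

Open {#3, #4}.
  A→#3 7, B→#4 2, C→#3 6, D→#3 2, E→#4 2  ⇒ total 19.
Compare {#1, #3}: total 20.
Compare {#2, #3}: total 24.
No size-2 selection does better; minimum is 19.

19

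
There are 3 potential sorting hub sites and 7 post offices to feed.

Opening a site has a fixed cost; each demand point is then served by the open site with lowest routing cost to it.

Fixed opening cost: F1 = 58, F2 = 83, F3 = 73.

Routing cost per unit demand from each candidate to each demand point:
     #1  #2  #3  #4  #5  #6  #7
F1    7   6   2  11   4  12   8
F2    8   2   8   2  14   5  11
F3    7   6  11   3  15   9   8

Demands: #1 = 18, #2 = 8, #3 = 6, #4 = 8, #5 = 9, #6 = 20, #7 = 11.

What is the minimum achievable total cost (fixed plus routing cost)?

535

Open {F1, F2}: assign each demand point to its cheapest open site.
  #1→F1 18×7=126, #2→F2 8×2=16, #3→F1 6×2=12, #4→F2 8×2=16, #5→F1 9×4=36, #6→F2 20×5=100, #7→F1 11×8=88
  routing cost 394, fixed 141 → total 535.
Compare {F1, F2, F3}: routing cost 394 + fixed 214 = 608.
Compare {F1, F3}: routing cost 514 + fixed 131 = 645.
Compare {F2}: routing cost 571 + fixed 83 = 654.
All other subsets cost ≥ 608. Minimum total cost: 535.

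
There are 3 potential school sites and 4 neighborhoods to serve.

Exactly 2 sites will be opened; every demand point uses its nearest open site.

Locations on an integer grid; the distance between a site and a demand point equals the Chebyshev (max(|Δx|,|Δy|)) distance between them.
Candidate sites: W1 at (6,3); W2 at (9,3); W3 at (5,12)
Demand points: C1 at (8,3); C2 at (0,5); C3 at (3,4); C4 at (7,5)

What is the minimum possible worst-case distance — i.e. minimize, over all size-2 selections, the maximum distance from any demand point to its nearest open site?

6

Open {W1, W2}.
  Farthest demand point is C2 at distance 6 (to W1); all others are ≤ 6.
With {W1, W3} the worst case is 6.
With {W2, W3} the worst case is 7.
No size-2 selection achieves below 6.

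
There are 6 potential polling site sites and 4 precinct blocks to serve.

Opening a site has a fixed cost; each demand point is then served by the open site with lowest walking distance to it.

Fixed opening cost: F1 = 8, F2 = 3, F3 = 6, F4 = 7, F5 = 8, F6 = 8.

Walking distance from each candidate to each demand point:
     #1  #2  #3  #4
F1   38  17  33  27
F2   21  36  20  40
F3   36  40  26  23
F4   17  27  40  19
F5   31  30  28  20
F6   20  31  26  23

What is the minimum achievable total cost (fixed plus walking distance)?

91

Open {F1, F2, F4}: assign each demand point to its cheapest open site.
  #1→F4 17, #2→F1 17, #3→F2 20, #4→F4 19
  walking distance 73, fixed 18 → total 91.
Compare {F2, F4}: walking distance 83 + fixed 10 = 93.
Compare {F1, F2}: walking distance 85 + fixed 11 = 96.
Compare {F1, F2, F5}: walking distance 78 + fixed 19 = 97.
All other subsets cost ≥ 93. Minimum total cost: 91.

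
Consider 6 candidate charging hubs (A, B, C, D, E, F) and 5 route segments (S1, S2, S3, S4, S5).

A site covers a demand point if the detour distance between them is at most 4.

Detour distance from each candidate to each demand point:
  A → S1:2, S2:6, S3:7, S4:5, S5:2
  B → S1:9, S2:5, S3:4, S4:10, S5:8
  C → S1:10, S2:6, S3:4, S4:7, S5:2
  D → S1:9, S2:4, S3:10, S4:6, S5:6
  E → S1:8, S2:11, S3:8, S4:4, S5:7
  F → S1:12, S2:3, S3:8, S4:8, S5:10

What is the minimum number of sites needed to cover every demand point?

Coverage sets (demand points within 4 of each site):
  A: {S1, S5}
  B: {S3}
  C: {S3, S5}
  D: {S2}
  E: {S4}
  F: {S2}
No 3 sites suffice: every size-3 union leaves at least one demand point uncovered.
But {A, B, D, E} covers everything, so the minimum is 4.

4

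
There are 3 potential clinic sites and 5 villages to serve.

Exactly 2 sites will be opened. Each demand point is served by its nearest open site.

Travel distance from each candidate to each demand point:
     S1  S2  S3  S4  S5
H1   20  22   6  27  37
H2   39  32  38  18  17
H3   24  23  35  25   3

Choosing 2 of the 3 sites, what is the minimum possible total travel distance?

Open {H1, H3}.
  S1→H1 20, S2→H1 22, S3→H1 6, S4→H3 25, S5→H3 3  ⇒ total 76.
Compare {H1, H2}: total 83.
Compare {H2, H3}: total 103.

76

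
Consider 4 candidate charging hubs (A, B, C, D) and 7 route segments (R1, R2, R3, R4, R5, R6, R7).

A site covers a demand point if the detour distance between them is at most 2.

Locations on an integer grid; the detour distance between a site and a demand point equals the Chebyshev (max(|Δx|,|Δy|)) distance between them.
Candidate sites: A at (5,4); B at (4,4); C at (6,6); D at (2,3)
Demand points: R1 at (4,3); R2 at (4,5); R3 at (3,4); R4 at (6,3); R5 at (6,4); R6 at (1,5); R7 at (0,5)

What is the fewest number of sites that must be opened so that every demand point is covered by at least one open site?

Coverage sets (demand points within 2 of each site):
  A: {R1, R2, R3, R4, R5}
  B: {R1, R2, R3, R4, R5}
  C: {R2, R5}
  D: {R1, R2, R3, R6, R7}
No single site covers all 7 demand points.
But {A, D} covers everything, so the minimum is 2.

2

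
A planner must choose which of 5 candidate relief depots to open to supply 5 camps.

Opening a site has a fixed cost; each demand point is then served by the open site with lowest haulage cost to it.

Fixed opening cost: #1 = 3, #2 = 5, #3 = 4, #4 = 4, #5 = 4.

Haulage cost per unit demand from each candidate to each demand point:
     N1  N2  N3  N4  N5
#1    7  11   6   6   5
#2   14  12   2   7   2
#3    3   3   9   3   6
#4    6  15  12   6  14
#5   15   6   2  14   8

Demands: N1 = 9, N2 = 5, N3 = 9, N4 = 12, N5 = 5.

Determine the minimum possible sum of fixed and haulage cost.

Open {#2, #3}: assign each demand point to its cheapest open site.
  N1→#3 9×3=27, N2→#3 5×3=15, N3→#2 9×2=18, N4→#3 12×3=36, N5→#2 5×2=10
  haulage cost 106, fixed 9 → total 115.
Compare {#1, #2, #3}: haulage cost 106 + fixed 12 = 118.
Compare {#2, #3, #4}: haulage cost 106 + fixed 13 = 119.
Compare {#2, #3, #5}: haulage cost 106 + fixed 13 = 119.
All other subsets cost ≥ 118. Minimum total cost: 115.

115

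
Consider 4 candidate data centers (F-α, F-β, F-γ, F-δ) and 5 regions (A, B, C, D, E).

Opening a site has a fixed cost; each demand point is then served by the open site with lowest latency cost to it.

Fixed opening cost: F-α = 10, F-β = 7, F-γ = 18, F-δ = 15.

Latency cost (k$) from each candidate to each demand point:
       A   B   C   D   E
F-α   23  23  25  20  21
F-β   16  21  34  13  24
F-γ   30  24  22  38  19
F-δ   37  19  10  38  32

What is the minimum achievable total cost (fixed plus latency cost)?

104

Open {F-β, F-δ}: assign each demand point to its cheapest open site.
  A→F-β 16, B→F-δ 19, C→F-δ 10, D→F-β 13, E→F-β 24
  latency cost 82, fixed 22 → total 104.
Compare {F-α, F-β, F-δ}: latency cost 79 + fixed 32 = 111.
Compare {F-α, F-β}: latency cost 96 + fixed 17 = 113.
Compare {F-β}: latency cost 108 + fixed 7 = 115.
All other subsets cost ≥ 111. Minimum total cost: 104.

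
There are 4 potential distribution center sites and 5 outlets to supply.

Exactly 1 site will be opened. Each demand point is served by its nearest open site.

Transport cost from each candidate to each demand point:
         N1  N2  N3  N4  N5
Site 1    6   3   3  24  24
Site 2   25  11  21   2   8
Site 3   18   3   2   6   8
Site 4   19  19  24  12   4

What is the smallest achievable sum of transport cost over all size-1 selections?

37

Open {Site 3}.
  N1→Site 3 18, N2→Site 3 3, N3→Site 3 2, N4→Site 3 6, N5→Site 3 8  ⇒ total 37.
Compare {Site 1}: total 60.
Compare {Site 2}: total 67.
No size-1 selection does better; minimum is 37.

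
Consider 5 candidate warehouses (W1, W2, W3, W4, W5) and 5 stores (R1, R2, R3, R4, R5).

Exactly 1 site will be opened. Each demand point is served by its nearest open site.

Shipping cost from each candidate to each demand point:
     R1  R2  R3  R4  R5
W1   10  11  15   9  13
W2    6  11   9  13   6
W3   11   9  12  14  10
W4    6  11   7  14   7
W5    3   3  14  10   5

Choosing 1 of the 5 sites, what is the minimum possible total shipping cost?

35

Open {W5}.
  R1→W5 3, R2→W5 3, R3→W5 14, R4→W5 10, R5→W5 5  ⇒ total 35.
Compare {W2}: total 45.
Compare {W4}: total 45.
No size-1 selection does better; minimum is 35.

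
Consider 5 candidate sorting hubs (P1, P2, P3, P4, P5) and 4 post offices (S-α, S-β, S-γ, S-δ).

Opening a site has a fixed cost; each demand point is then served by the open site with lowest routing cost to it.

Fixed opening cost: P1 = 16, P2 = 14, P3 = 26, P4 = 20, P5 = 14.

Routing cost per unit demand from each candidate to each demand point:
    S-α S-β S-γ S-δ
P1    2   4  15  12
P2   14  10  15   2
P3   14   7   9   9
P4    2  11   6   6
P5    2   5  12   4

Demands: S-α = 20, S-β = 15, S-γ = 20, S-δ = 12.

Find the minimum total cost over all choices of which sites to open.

294

Open {P1, P2, P4}: assign each demand point to its cheapest open site.
  S-α→P1 20×2=40, S-β→P1 15×4=60, S-γ→P4 20×6=120, S-δ→P2 12×2=24
  routing cost 244, fixed 50 → total 294.
Compare {P2, P4, P5}: routing cost 259 + fixed 48 = 307.
Compare {P1, P2, P4, P5}: routing cost 244 + fixed 64 = 308.
Compare {P4, P5}: routing cost 283 + fixed 34 = 317.
All other subsets cost ≥ 307. Minimum total cost: 294.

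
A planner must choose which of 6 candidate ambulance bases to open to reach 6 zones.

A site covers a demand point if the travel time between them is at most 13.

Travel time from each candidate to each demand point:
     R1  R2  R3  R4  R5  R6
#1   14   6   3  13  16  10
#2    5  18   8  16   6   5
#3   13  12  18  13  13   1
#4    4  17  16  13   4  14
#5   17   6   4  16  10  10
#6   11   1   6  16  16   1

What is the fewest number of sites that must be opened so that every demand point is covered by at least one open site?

2

Coverage sets (demand points within 13 of each site):
  #1: {R2, R3, R4, R6}
  #2: {R1, R3, R5, R6}
  #3: {R1, R2, R4, R5, R6}
  #4: {R1, R4, R5}
  #5: {R2, R3, R5, R6}
  #6: {R1, R2, R3, R6}
No single site covers all 6 demand points.
But {#1, #2} covers everything, so the minimum is 2.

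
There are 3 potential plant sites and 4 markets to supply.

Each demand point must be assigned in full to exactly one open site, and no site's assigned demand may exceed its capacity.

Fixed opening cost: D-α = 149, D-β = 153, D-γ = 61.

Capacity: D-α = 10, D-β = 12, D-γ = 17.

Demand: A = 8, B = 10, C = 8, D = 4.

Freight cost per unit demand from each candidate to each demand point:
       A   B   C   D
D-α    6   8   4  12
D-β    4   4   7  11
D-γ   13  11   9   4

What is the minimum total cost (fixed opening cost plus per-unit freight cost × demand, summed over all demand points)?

539

Open {D-α, D-β, D-γ}; cheapest assignment that respects the capacities:
  D-α (cap 10, load 8): A — cost 8×6 = 48
  D-β (cap 12, load 10): B — cost 10×4 = 40
  D-γ (cap 17, load 12): C, D — cost 8×9 + 4×4 = 88
  Shipping 176, fixed 363 → total 539.
  Any other capacity-feasible assignment to {D-α, D-β, D-γ} ships for at least 176.
Total demand is 30 and no other set of sites has combined capacity ≥ 30, so {D-α, D-β, D-γ} is the only feasible choice of open sites. Minimum: 539.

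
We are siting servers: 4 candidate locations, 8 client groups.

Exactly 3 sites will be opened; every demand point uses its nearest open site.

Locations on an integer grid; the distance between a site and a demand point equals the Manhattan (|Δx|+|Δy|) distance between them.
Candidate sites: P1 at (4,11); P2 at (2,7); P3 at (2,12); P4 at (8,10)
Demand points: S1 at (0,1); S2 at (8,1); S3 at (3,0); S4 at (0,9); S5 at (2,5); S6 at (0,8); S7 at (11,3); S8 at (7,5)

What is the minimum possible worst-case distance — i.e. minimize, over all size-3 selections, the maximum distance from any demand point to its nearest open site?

10

Open {P1, P2, P4}.
  Farthest demand point is S7 at distance 10 (to P4); all others are ≤ 10.
With {P2, P3, P4} the worst case is 10.
With {P1, P2, P3} the worst case is 13.
No size-3 selection achieves below 10.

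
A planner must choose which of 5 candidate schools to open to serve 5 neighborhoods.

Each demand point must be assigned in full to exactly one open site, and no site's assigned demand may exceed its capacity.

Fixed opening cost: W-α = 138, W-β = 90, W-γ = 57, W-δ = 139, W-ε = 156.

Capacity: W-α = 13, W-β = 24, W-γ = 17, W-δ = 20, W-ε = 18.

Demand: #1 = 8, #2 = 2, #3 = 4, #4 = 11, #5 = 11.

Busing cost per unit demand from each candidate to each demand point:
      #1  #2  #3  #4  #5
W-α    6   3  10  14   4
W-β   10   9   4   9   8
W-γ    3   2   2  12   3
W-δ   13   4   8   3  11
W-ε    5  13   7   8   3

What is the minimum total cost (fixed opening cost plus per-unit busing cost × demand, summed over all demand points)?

370

Open {W-β, W-γ}; cheapest assignment that respects the capacities:
  W-β (cap 24, load 22): #4, #5 — cost 11×9 + 11×8 = 187
  W-γ (cap 17, load 14): #1, #2, #3 — cost 8×3 + 2×2 + 4×2 = 36
  Shipping 223, fixed 147 → total 370.
  Any other capacity-feasible assignment to {W-β, W-γ} ships for at least 223.
Compare {W-γ, W-δ}: its best feasible assignment gives total 378.
Compare {W-β, W-γ, W-δ}: its best feasible assignment gives total 443.
Every other set of open sites that can feasibly serve all demand totals ≥ 378 even under its best assignment. Minimum: 370.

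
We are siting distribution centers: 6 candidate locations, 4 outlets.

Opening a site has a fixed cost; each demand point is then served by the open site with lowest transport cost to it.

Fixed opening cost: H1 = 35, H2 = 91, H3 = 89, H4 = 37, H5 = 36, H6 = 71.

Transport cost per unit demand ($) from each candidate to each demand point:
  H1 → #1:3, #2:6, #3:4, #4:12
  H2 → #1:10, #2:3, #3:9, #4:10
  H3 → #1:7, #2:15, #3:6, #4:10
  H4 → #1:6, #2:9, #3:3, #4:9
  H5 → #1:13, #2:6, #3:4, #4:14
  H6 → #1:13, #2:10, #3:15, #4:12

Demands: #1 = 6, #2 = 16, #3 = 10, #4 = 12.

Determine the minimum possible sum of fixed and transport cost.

324

Open {H1, H4}: assign each demand point to its cheapest open site.
  #1→H1 6×3=18, #2→H1 16×6=96, #3→H4 10×3=30, #4→H4 12×9=108
  transport cost 252, fixed 72 → total 324.
Compare {H1}: transport cost 298 + fixed 35 = 333.
Compare {H4, H5}: transport cost 270 + fixed 73 = 343.
Compare {H2, H4}: transport cost 222 + fixed 128 = 350.
All other subsets cost ≥ 333. Minimum total cost: 324.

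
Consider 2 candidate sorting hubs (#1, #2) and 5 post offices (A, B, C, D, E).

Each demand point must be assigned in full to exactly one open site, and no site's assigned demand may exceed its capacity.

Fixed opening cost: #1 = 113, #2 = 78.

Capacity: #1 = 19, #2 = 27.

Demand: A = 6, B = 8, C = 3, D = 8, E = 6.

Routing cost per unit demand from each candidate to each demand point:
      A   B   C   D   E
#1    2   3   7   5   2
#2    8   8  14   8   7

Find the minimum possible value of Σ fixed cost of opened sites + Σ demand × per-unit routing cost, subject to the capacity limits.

354

Open {#1, #2}; cheapest assignment that respects the capacities:
  #1 (cap 19, load 17): A, B, C — cost 6×2 + 8×3 + 3×7 = 57
  #2 (cap 27, load 14): D, E — cost 8×8 + 6×7 = 106
  Shipping 163, fixed 191 → total 354.
  Any other capacity-feasible assignment to {#1, #2} ships for at least 163.
Total demand is 31 and no other set of sites has combined capacity ≥ 31, so {#1, #2} is the only feasible choice of open sites. Minimum: 354.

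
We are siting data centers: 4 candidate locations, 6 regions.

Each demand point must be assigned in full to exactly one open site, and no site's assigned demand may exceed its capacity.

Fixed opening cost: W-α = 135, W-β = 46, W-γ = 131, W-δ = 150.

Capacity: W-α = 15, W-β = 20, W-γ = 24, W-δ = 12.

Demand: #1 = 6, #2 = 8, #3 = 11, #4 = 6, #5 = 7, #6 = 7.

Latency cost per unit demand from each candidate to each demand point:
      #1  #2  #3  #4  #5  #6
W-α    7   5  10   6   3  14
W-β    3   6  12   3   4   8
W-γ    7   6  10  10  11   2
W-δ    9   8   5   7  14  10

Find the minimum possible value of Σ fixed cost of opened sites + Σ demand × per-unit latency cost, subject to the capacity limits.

Open {W-β, W-γ, W-δ}; cheapest assignment that respects the capacities:
  W-β (cap 20, load 19): #1, #4, #5 — cost 6×3 + 6×3 + 7×4 = 64
  W-γ (cap 24, load 15): #2, #6 — cost 8×6 + 7×2 = 62
  W-δ (cap 12, load 11): #3 — cost 11×5 = 55
  Shipping 181, fixed 327 → total 508.
  Any other capacity-feasible assignment to {W-β, W-γ, W-δ} ships for at least 181.
Compare {W-α, W-β, W-γ}: its best feasible assignment gives total 533.
Compare {W-α, W-β, W-δ}: its best feasible assignment gives total 539.
Every other set of open sites that can feasibly serve all demand totals ≥ 533 even under its best assignment. Minimum: 508.

508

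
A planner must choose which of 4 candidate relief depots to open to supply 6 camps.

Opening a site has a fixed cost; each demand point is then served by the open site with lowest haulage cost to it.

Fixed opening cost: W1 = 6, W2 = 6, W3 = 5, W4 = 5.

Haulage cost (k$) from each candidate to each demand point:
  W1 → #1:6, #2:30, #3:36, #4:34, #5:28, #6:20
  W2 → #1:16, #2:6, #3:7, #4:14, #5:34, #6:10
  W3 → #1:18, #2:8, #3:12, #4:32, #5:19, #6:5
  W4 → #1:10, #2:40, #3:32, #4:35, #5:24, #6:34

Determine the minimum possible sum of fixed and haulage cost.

74

Open {W1, W2, W3}: assign each demand point to its cheapest open site.
  #1→W1 6, #2→W2 6, #3→W2 7, #4→W2 14, #5→W3 19, #6→W3 5
  haulage cost 57, fixed 17 → total 74.
Compare {W2, W3, W4}: haulage cost 61 + fixed 16 = 77.
Compare {W2, W3}: haulage cost 67 + fixed 11 = 78.
Compare {W1, W2, W3, W4}: haulage cost 57 + fixed 22 = 79.
All other subsets cost ≥ 77. Minimum total cost: 74.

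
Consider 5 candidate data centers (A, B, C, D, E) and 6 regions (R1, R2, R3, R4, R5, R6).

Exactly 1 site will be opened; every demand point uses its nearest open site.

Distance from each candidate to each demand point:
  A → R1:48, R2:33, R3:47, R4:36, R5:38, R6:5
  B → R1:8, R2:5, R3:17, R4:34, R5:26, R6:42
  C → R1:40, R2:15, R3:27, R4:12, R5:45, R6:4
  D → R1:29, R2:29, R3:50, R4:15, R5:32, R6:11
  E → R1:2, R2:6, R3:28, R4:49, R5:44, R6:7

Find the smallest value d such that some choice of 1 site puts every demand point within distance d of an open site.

Open {B}.
  Farthest demand point is R6 at distance 42 (to B); all others are ≤ 42.
With {C} the worst case is 45.
With {A} the worst case is 48.
No size-1 selection achieves below 42.

42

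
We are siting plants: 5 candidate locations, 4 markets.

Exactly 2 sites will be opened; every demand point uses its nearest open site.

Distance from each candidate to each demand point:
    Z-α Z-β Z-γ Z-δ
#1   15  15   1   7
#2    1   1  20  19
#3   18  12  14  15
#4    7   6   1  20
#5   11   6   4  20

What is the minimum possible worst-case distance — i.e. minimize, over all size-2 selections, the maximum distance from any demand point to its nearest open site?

7

Open {#1, #2}.
  Farthest demand point is Z-δ at distance 7 (to #1); all others are ≤ 7.
With {#1, #4} the worst case is 7.
With {#1, #5} the worst case is 11.
No size-2 selection achieves below 7.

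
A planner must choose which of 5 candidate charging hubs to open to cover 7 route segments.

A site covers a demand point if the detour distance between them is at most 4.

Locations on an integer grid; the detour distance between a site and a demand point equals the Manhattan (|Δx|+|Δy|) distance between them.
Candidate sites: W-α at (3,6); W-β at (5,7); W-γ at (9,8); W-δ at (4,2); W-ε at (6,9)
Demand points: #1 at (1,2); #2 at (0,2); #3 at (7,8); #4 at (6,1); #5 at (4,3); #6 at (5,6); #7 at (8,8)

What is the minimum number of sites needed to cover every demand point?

2

Coverage sets (demand points within 4 of each site):
  W-α: {#5, #6}
  W-β: {#3, #6, #7}
  W-γ: {#3, #7}
  W-δ: {#1, #2, #4, #5}
  W-ε: {#3, #6, #7}
No single site covers all 7 demand points.
But {W-β, W-δ} covers everything, so the minimum is 2.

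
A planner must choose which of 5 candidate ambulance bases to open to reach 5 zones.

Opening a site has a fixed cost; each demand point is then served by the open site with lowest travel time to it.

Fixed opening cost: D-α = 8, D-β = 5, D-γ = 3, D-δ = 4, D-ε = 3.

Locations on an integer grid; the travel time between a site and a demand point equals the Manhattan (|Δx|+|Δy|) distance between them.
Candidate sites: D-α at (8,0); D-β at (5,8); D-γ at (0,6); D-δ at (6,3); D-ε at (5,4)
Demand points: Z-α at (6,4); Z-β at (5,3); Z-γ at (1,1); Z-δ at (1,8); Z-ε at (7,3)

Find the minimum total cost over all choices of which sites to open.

19

Open {D-γ, D-δ}: assign each demand point to its cheapest open site.
  Z-α→D-δ 1, Z-β→D-δ 1, Z-γ→D-γ 6, Z-δ→D-γ 3, Z-ε→D-δ 1
  travel time 12, fixed 7 → total 19.
Compare {D-γ, D-ε}: travel time 14 + fixed 6 = 20.
Compare {D-γ, D-δ, D-ε}: travel time 12 + fixed 10 = 22.
Compare {D-ε}: travel time 20 + fixed 3 = 23.
All other subsets cost ≥ 20. Minimum total cost: 19.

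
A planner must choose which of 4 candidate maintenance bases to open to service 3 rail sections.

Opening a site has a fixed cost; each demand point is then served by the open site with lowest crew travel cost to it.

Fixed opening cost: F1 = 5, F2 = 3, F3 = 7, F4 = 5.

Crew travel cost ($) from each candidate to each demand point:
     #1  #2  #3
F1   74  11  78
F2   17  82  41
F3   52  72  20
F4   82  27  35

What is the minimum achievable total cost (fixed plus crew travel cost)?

Open {F1, F2, F3}: assign each demand point to its cheapest open site.
  #1→F2 17, #2→F1 11, #3→F3 20
  crew travel cost 48, fixed 15 → total 63.
Compare {F1, F2, F3, F4}: crew travel cost 48 + fixed 20 = 68.
Compare {F1, F2, F4}: crew travel cost 63 + fixed 13 = 76.
Compare {F1, F2}: crew travel cost 69 + fixed 8 = 77.
All other subsets cost ≥ 68. Minimum total cost: 63.

63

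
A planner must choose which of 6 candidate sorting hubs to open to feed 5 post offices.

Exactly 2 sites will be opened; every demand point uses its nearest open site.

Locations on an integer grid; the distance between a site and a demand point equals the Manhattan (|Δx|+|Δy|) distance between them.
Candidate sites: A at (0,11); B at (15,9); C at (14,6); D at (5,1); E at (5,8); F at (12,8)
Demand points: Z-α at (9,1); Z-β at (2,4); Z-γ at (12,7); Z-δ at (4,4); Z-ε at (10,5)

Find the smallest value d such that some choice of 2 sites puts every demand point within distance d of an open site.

Open {C, D}.
  Farthest demand point is Z-β at distance 6 (to D); all others are ≤ 6.
With {D, F} the worst case is 6.
With {D, E} the worst case is 8.
No size-2 selection achieves below 6.

6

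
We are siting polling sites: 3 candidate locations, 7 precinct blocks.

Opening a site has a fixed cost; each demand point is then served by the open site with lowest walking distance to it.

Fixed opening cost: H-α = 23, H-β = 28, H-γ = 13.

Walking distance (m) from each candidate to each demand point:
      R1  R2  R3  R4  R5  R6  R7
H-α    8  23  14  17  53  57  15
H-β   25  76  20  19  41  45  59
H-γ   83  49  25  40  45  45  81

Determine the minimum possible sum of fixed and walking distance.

203

Open {H-α, H-γ}: assign each demand point to its cheapest open site.
  R1→H-α 8, R2→H-α 23, R3→H-α 14, R4→H-α 17, R5→H-γ 45, R6→H-γ 45, R7→H-α 15
  walking distance 167, fixed 36 → total 203.
Compare {H-α}: walking distance 187 + fixed 23 = 210.
Compare {H-α, H-β}: walking distance 163 + fixed 51 = 214.
Compare {H-α, H-β, H-γ}: walking distance 163 + fixed 64 = 227.
All other subsets cost ≥ 210. Minimum total cost: 203.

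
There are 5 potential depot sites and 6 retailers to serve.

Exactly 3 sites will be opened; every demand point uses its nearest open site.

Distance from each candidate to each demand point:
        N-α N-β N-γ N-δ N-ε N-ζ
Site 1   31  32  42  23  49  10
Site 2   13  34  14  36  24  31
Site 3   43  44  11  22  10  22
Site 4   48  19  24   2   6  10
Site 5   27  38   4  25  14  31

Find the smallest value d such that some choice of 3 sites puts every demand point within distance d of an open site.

19

Open {Site 1, Site 2, Site 4}.
  Farthest demand point is N-β at distance 19 (to Site 4); all others are ≤ 19.
With {Site 2, Site 3, Site 4} the worst case is 19.
With {Site 2, Site 4, Site 5} the worst case is 19.
No size-3 selection achieves below 19.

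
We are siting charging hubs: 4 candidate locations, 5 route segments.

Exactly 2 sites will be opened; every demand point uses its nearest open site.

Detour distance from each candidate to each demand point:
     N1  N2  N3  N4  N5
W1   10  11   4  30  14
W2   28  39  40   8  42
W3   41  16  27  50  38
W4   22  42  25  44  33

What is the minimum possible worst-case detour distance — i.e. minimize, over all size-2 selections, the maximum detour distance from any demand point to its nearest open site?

14

Open {W1, W2}.
  Farthest demand point is N5 at detour distance 14 (to W1); all others are ≤ 14.
With {W1, W3} the worst case is 30.
With {W1, W4} the worst case is 30.
No size-2 selection achieves below 14.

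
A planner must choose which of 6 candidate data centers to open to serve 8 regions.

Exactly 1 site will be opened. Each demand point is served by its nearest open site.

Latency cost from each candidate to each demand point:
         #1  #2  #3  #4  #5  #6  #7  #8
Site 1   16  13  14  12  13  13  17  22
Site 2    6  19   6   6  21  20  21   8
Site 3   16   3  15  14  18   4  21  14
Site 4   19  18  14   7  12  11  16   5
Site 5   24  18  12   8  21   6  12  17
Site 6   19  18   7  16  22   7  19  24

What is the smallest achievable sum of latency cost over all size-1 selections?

Open {Site 4}.
  #1→Site 4 19, #2→Site 4 18, #3→Site 4 14, #4→Site 4 7, #5→Site 4 12, #6→Site 4 11, #7→Site 4 16, #8→Site 4 5  ⇒ total 102.
Compare {Site 3}: total 105.
Compare {Site 2}: total 107.
No size-1 selection does better; minimum is 102.

102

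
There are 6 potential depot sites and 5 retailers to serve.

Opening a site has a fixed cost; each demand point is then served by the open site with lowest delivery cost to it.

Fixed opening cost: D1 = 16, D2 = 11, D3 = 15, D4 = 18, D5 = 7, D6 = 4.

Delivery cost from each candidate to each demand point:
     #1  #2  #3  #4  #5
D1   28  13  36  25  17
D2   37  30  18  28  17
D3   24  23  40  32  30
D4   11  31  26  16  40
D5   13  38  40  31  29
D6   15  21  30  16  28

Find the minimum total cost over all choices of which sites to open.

102

Open {D2, D6}: assign each demand point to its cheapest open site.
  #1→D6 15, #2→D6 21, #3→D2 18, #4→D6 16, #5→D2 17
  delivery cost 87, fixed 15 → total 102.
Compare {D2, D5, D6}: delivery cost 85 + fixed 22 = 107.
Compare {D1, D2, D6}: delivery cost 79 + fixed 31 = 110.
Compare {D1, D6}: delivery cost 91 + fixed 20 = 111.
All other subsets cost ≥ 107. Minimum total cost: 102.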